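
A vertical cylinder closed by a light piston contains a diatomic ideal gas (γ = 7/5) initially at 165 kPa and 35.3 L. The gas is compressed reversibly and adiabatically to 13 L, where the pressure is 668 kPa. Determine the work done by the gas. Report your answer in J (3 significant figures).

W ≈ -7150 J

Adiabatic: W = (P₁V₁ − P₂V₂)/(γ − 1) with γ = 7/5.
P₁V₁ = 5824 J, P₂V₂ = 8684 J.
W = (5824 − 8684) / 0.4 = -7149 J.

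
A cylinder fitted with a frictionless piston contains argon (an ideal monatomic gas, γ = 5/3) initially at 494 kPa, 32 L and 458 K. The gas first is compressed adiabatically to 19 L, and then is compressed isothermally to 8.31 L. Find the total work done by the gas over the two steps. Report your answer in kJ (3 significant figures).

Step 1 (adiabatic): W = (P₁V₁ − P₂V₂)/(γ−1) = (15808 − 22377)/0.667 = -9854 J.
After step 1: P = 1178 kPa, V = 19 L, T = 648.3 K.
Step 2 (isothermal): W = P₁V₁ ln(V₂/V₁) = (22377) ln(8.31/19) = -18506 J.
W_total = -9854 − 18506 = -28360 J.

W_total ≈ -28.4 kJ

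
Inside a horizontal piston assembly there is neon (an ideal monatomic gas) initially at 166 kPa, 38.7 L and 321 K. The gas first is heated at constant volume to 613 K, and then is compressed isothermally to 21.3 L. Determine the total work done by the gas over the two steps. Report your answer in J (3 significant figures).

Step 1 (isochoric): W = 0 (constant volume).
After step 1: P = 317 kPa (V unchanged).
Step 2 (isothermal): W = P₁V₁ ln(V₂/V₁) = (12268) ln(21.3/38.7) = -7326 J.
W_total = 0 − 7326 = -7326 J.

W_total ≈ -7330 J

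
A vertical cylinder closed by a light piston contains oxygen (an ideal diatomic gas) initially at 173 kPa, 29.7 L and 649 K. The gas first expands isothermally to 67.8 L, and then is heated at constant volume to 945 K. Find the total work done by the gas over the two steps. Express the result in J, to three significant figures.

W_total ≈ 4240 J

Step 1 (isothermal): W = P₁V₁ ln(V₂/V₁) = (5138) ln(67.8/29.7) = 4241 J.
Step 2 (isochoric): W = 0 (constant volume).
W_total = 4241 + 0 = 4241 J.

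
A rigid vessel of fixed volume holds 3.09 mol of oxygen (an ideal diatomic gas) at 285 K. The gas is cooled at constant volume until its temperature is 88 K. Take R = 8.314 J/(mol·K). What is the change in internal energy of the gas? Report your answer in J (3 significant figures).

ΔU ≈ -12700 J

Constant volume ⇒ W = 0, so Q = ΔU = nCᵥΔT with Cᵥ = 5R/2 = 20.79 J/(mol·K).
ΔU = (3.09)(20.79)(88 − 285) = -12652 J.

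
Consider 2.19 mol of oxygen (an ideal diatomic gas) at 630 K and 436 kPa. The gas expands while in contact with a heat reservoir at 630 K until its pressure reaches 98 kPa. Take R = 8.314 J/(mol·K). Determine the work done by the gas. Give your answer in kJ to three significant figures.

Isothermal process: W = nRT ln(V₂/V₁) = nRT ln(P₁/P₂).
W = (2.19)(8.314)(630) × ln(436/98)
  = 11471 × ln(4.449) = 11471 × 1.493
W_by_gas = 17122 J.

W ≈ 17.1 kJ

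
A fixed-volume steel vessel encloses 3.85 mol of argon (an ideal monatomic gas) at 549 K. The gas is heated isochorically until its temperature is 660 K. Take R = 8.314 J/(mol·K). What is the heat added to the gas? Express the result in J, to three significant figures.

Q ≈ 5330 J

Constant volume ⇒ W = 0, so Q = ΔU = nCᵥΔT with Cᵥ = 3R/2 = 12.47 J/(mol·K).
ΔU = (3.85)(12.47)(660 − 549) = 5329 J.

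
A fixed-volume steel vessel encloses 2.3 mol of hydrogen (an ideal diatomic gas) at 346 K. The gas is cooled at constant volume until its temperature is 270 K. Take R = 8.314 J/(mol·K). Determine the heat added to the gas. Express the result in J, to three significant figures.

Constant volume ⇒ W = 0, so Q = ΔU = nCᵥΔT with Cᵥ = 5R/2 = 20.79 J/(mol·K).
ΔU = (2.3)(20.79)(270 − 346) = -3633 J.

Q ≈ -3630 J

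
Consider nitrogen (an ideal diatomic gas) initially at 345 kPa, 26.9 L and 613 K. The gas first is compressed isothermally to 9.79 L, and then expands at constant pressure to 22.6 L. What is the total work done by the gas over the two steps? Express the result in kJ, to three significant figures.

Step 1 (isothermal): W = P₁V₁ ln(V₂/V₁) = (9280) ln(9.79/26.9) = -9380 J.
After step 1: P = 948 kPa, V = 9.79 L, T = 613 K.
Step 2 (isobaric): W = PΔV = (948 kPa)(22.6 − 9.79 L) = 12143 J.
W_total = -9380 + 12143 = 2763 J.

W_total ≈ 2.76 kJ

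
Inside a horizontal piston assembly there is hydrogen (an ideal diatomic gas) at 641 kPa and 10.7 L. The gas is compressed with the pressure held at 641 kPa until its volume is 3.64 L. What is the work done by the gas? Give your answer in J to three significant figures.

Isobaric: W = P ΔV.
W = (641 kPa)(3.64 − 10.7 L) = (641)(-7.06) = -4525 J.

W ≈ -4530 J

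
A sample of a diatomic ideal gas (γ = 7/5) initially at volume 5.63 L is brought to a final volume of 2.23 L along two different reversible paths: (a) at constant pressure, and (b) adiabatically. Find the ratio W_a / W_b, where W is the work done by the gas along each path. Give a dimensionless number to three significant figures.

W_a / W_b ≈ 0.539

Path (a) isobaric: W = P₁(V₂ − V₁) → W_a/(P₁V₁) = -0.6039.
Path (b) adiabatic: W = P₁V₁(1 − (V₁/V₂)^(γ−1))/(γ−1) → W_b/(P₁V₁) = -1.121.
W_a / W_b = -0.6039 / -1.121 = 0.5388.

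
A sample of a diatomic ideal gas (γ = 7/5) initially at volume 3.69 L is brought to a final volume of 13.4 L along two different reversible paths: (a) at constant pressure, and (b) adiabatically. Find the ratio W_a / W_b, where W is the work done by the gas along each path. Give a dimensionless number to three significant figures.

W_a / W_b ≈ 2.61

Path (a) isobaric: W = P₁(V₂ − V₁) → W_a/(P₁V₁) = 2.631.
Path (b) adiabatic: W = P₁V₁(1 − (V₁/V₂)^(γ−1))/(γ−1) → W_b/(P₁V₁) = 1.008.
W_a / W_b = 2.631 / 1.008 = 2.612.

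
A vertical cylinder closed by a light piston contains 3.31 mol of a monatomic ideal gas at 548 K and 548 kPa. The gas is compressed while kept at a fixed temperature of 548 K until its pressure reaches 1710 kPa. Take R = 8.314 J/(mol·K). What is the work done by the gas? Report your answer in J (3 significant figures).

Isothermal process: W = nRT ln(V₂/V₁) = nRT ln(P₁/P₂).
W = (3.31)(8.314)(548) × ln(548/1710)
  = 15081 × ln(0.3205) = 15081 × -1.138
W_by_gas = -17161 J.

W ≈ -17200 J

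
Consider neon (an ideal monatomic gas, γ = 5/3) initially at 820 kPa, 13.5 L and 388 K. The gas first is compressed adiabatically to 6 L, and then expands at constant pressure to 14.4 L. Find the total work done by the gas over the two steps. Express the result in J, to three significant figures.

Step 1 (adiabatic): W = (P₁V₁ − P₂V₂)/(γ−1) = (11070 − 19008)/0.667 = -11907 J.
After step 1: P = 3168 kPa, V = 6 L, T = 666.2 K.
Step 2 (isobaric): W = PΔV = (3168 kPa)(14.4 − 6 L) = 26611 J.
W_total = -11907 + 26611 = 14704 J.

W_total ≈ 14700 J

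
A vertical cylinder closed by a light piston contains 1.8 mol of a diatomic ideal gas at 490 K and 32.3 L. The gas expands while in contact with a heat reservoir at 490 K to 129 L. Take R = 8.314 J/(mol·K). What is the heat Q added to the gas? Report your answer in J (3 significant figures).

Q ≈ 10200 J

Isothermal ⇒ ΔU = 0, so Q = W = nRT ln(V₂/V₁).
Q = (1.8)(8.314)(490) ln(129/32.3) = 7333 × 1.385 = 10154 J.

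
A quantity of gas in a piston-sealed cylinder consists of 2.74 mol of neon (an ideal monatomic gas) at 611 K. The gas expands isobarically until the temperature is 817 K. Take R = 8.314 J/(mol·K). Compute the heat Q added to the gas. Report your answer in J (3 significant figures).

Q ≈ 11700 J

Isobaric: W = nRΔT = (2.74)(8.314)(206) = 4693 J.
ΔU = nCᵥΔT with Cᵥ = 3R/2: ΔU = (2.74)(12.47)(206) = 7039 J.
Q = ΔU + W = 7039 + 4693 = 11732 J.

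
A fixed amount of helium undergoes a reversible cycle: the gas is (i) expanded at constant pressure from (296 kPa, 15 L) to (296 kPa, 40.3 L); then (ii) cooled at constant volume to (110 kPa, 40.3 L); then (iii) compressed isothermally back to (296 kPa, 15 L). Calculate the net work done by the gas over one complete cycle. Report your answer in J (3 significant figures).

W_net ≈ 3110 J

Leg (i): W = PΔV = (296)(40.3 − 15) = 7489 J.
Leg (ii): W = 0.
Leg (iii): W = PᵢVᵢ ln(V_f/Vᵢ) = (4433) ln(15/40.3) = -4381 J.
W_net = 7489 − 4381 = 3108 J.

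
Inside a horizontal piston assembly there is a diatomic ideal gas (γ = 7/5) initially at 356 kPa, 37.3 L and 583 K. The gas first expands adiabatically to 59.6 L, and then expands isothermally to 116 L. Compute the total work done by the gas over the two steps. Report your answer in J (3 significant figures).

Step 1 (adiabatic): W = (P₁V₁ − P₂V₂)/(γ−1) = (13279 − 11009)/0.4 = 5675 J.
After step 1: P = 184.7 kPa, V = 59.6 L, T = 483.3 K.
Step 2 (isothermal): W = P₁V₁ ln(V₂/V₁) = (11009) ln(116/59.6) = 7331 J.
W_total = 5675 + 7331 = 13006 J.

W_total ≈ 13000 J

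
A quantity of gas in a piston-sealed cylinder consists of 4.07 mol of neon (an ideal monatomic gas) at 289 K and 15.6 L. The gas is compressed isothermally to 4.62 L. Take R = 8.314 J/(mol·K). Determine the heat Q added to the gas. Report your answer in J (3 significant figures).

Q ≈ -11900 J

Isothermal ⇒ ΔU = 0, so Q = W = nRT ln(V₂/V₁).
Q = (4.07)(8.314)(289) ln(4.62/15.6) = 9779 × -1.217 = -11900 J.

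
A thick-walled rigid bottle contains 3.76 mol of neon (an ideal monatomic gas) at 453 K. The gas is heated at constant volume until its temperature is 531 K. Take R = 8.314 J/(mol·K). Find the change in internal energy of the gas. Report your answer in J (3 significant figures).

ΔU ≈ 3660 J

Constant volume ⇒ W = 0, so Q = ΔU = nCᵥΔT with Cᵥ = 3R/2 = 12.47 J/(mol·K).
ΔU = (3.76)(12.47)(531 − 453) = 3657 J.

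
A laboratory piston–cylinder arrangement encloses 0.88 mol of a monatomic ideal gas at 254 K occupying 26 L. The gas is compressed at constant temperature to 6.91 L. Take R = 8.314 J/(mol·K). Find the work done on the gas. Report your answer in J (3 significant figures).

W ≈ 2460 J

Isothermal: W = nRT ln(V₂/V₁).
W = (0.88)(8.314)(254) × ln(6.91/26)
  = 1858 × -1.325
W_by_gas = -2463 J; work on gas = −W_by = 2463 J.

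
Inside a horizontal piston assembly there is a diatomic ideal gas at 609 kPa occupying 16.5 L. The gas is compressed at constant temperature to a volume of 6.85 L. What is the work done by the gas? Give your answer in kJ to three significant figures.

Isothermal: W = nRT ln(V₂/V₁) = P₁V₁ ln(V₂/V₁).
P₁V₁ = (609 kPa)(16.5 L) = 10048 J.
W = 10048 × ln(6.85/16.5) = 10048 × -0.8791
W_by_gas = -8834 J.

W ≈ -8.83 kJ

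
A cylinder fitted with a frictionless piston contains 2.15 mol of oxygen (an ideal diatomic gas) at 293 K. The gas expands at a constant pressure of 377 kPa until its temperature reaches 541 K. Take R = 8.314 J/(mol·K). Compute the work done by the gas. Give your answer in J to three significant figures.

W ≈ 4430 J

Isobaric: W = P ΔV = nR ΔT.
W = (2.15)(8.314)(541 − 293) = 4433 J.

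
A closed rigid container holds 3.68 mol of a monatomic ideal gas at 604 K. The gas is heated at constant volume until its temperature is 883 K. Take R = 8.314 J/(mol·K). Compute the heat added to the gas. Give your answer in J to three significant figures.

Q ≈ 12800 J

Constant volume ⇒ W = 0, so Q = ΔU = nCᵥΔT with Cᵥ = 3R/2 = 12.47 J/(mol·K).
ΔU = (3.68)(12.47)(883 − 604) = 12804 J.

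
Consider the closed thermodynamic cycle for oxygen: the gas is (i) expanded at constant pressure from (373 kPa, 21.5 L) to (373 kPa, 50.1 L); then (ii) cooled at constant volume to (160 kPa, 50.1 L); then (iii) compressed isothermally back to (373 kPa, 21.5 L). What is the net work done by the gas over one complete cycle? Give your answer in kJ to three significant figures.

Leg (i): W = PΔV = (373)(50.1 − 21.5) = 10668 J.
Leg (ii): W = 0.
Leg (iii): W = PᵢVᵢ ln(V_f/Vᵢ) = (8016) ln(21.5/50.1) = -6781 J.
W_net = 10668 − 6781 = 3887 J.

W_net ≈ 3.89 kJ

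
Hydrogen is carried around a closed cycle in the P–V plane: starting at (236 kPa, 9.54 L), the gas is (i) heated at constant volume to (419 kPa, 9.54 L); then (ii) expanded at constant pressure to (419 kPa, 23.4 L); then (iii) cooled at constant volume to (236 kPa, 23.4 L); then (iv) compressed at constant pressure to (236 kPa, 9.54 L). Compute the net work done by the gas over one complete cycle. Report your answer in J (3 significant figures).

Constant-volume legs do no work.
W(ii) = (419)(23.4 − 9.54) = 5807 J; W(iv) = (236)(9.54 − 23.4) = -3271 J.
W_net = 5807 − 3271 = 2536 J (the clockwise enclosed area).

W_net ≈ 2540 J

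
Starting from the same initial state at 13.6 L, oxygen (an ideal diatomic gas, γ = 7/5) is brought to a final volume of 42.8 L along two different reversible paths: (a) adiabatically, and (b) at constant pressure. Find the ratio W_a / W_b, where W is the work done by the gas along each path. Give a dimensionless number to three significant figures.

Path (a) adiabatic: W = P₁V₁(1 − (V₁/V₂)^(γ−1))/(γ−1) → W_a/(P₁V₁) = 0.9196.
Path (b) isobaric: W = P₁(V₂ − V₁) → W_b/(P₁V₁) = 2.147.
W_a / W_b = 0.9196 / 2.147 = 0.4283.

W_a / W_b ≈ 0.428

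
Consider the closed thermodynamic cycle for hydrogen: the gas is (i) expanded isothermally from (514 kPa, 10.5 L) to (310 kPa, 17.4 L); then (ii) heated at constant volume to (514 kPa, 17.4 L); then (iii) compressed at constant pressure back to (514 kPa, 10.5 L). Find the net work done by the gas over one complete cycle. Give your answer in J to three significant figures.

Leg (i): W = PᵢVᵢ ln(V_f/Vᵢ) = (5397) ln(17.4/10.5) = 2726 J.
Leg (ii): W = 0.
Leg (iii): W = PΔV = (514)(10.5 − 17.4) = -3547 J.
W_net = 2726 − 3547 = -820.6 J.

W_net ≈ -821 J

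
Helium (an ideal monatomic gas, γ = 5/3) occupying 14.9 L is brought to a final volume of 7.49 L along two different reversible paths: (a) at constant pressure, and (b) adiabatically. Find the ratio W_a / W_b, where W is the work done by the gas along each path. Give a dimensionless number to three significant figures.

W_a / W_b ≈ 0.570

Path (a) isobaric: W = P₁(V₂ − V₁) → W_a/(P₁V₁) = -0.4973.
Path (b) adiabatic: W = P₁V₁(1 − (V₁/V₂)^(γ−1))/(γ−1) → W_b/(P₁V₁) = -0.8726.
W_a / W_b = -0.4973 / -0.8726 = 0.5699.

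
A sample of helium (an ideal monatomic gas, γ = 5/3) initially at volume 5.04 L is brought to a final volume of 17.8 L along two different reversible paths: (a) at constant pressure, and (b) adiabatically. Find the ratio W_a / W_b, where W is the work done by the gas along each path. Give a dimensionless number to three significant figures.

W_a / W_b ≈ 2.97

Path (a) isobaric: W = P₁(V₂ − V₁) → W_a/(P₁V₁) = 2.532.
Path (b) adiabatic: W = P₁V₁(1 − (V₁/V₂)^(γ−1))/(γ−1) → W_b/(P₁V₁) = 0.8532.
W_a / W_b = 2.532 / 0.8532 = 2.967.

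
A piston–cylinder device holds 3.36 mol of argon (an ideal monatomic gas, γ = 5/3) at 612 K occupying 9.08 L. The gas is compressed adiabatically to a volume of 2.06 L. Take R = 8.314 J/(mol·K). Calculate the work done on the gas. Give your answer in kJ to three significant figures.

W ≈ 43.3 kJ

Adiabatic: TV^(γ−1) = const with γ = 5/3.
T₂ = T₁ (V₁/V₂)^(γ−1) = 612 × (9.08/2.06)^0.667 = 612 × 2.688 = 1645 K.
W_by = nCᵥ(T₁ − T₂) = (3.36)(12.47)(612 − 1645) = -43296 J.
Work on gas = −W_by = 43296 J.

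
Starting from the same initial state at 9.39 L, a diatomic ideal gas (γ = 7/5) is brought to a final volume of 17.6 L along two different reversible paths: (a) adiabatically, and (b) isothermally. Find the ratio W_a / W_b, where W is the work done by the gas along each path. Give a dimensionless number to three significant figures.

Path (a) adiabatic: W = P₁V₁(1 − (V₁/V₂)^(γ−1))/(γ−1) → W_a/(P₁V₁) = 0.5555.
Path (b) isothermal: W = P₁V₁ ln(V₂/V₁) → W_b/(P₁V₁) = 0.6283.
W_a / W_b = 0.5555 / 0.6283 = 0.8842.

W_a / W_b ≈ 0.884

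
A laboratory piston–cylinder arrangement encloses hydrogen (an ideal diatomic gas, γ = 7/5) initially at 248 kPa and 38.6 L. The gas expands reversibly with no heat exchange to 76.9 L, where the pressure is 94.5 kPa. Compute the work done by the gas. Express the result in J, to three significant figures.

W ≈ 5760 J

Adiabatic: W = (P₁V₁ − P₂V₂)/(γ − 1) with γ = 7/5.
P₁V₁ = 9573 J, P₂V₂ = 7267 J.
W = (9573 − 7267) / 0.4 = 5764 J.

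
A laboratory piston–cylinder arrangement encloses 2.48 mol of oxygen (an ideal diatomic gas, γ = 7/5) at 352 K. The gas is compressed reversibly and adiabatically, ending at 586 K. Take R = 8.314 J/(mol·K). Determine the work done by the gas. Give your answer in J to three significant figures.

Adiabatic ⇒ Q = 0, so W_by = −ΔU = nCᵥ(T₁ − T₂).
Cᵥ = 5R/2 = 20.79 J/(mol·K).
W = (2.48)(20.79)(352 − 586) = -12062 J.

W ≈ -12100 J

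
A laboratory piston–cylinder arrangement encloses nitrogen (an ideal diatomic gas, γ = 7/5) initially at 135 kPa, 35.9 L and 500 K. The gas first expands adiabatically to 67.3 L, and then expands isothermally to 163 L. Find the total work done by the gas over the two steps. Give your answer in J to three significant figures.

Step 1 (adiabatic): W = (P₁V₁ − P₂V₂)/(γ−1) = (4846 − 3769)/0.4 = 2693 J.
After step 1: P = 56.01 kPa, V = 67.3 L, T = 388.9 K.
Step 2 (isothermal): W = P₁V₁ ln(V₂/V₁) = (3769) ln(163/67.3) = 3334 J.
W_total = 2693 + 3334 = 6027 J.

W_total ≈ 6030 J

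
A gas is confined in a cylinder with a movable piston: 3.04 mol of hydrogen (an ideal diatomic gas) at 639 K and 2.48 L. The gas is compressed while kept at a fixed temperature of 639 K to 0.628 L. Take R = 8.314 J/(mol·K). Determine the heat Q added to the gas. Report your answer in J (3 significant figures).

Q ≈ -22200 J

Isothermal ⇒ ΔU = 0, so Q = W = nRT ln(V₂/V₁).
Q = (3.04)(8.314)(639) ln(0.628/2.48) = 16150 × -1.373 = -22182 J.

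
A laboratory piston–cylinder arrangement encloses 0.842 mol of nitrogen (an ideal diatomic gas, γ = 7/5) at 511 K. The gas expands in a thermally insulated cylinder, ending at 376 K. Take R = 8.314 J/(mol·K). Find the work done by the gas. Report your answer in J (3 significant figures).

Adiabatic ⇒ Q = 0, so W_by = −ΔU = nCᵥ(T₁ − T₂).
Cᵥ = 5R/2 = 20.79 J/(mol·K).
W = (0.842)(20.79)(511 − 376) = 2363 J.

W ≈ 2360 J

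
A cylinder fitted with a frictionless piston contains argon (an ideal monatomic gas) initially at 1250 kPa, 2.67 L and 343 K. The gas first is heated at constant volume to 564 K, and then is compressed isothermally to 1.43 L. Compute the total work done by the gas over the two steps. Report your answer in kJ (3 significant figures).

Step 1 (isochoric): W = 0 (constant volume).
After step 1: P = 2055 kPa (V unchanged).
Step 2 (isothermal): W = P₁V₁ ln(V₂/V₁) = (5488) ln(1.43/2.67) = -3427 J.
W_total = 0 − 3427 = -3427 J.

W_total ≈ -3.43 kJ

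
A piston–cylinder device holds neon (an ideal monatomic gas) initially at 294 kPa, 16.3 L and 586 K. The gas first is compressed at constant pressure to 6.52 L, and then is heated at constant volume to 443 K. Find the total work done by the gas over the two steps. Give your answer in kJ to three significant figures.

W_total ≈ -2.88 kJ

Step 1 (isobaric): W = PΔV = (294 kPa)(6.52 − 16.3 L) = -2875 J.
Step 2 (isochoric): W = 0 (constant volume).
W_total = -2875 + 0 = -2875 J.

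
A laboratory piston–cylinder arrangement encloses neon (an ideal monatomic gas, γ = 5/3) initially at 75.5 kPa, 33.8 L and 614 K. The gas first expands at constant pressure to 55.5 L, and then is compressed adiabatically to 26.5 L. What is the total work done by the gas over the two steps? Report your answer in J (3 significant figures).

Step 1 (isobaric): W = PΔV = (75.5 kPa)(55.5 − 33.8 L) = 1638 J.
After step 1: P = 75.5 kPa, V = 55.5 L, T = 1008 K.
Step 2 (adiabatic): W = (P₁V₁ − P₂V₂)/(γ−1) = (4190 − 6859)/0.667 = -4003 J.
W_total = 1638 − 4003 = -2365 J.

W_total ≈ -2370 J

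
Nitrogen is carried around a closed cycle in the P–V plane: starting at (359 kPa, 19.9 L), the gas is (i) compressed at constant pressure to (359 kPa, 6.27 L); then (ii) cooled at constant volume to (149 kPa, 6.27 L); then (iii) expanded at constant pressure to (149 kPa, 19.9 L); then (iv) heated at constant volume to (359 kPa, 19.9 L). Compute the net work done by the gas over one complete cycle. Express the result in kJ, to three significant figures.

Constant-volume legs do no work.
W(i) = (359)(6.27 − 19.9) = -4893 J; W(iii) = (149)(19.9 − 6.27) = 2031 J.
W_net = -4893 + 2031 = -2862 J (the counter-clockwise enclosed area).

W_net ≈ -2.86 kJ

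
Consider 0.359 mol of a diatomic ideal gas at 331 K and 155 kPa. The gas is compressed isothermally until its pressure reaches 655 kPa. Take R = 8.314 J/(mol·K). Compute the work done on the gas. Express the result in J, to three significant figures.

Isothermal process: W = nRT ln(V₂/V₁) = nRT ln(P₁/P₂).
W = (0.359)(8.314)(331) × ln(155/655)
  = 987.9 × ln(0.2366) = 987.9 × -1.441
W_by_gas = -1424 J; work on gas = −W_by = 1424 J.

W ≈ 1420 J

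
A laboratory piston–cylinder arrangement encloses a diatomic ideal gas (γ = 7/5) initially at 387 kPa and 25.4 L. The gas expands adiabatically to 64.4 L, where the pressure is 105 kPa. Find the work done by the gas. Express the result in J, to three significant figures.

W ≈ 7670 J

Adiabatic: W = (P₁V₁ − P₂V₂)/(γ − 1) with γ = 7/5.
P₁V₁ = 9830 J, P₂V₂ = 6762 J.
W = (9830 − 6762) / 0.4 = 7669 J.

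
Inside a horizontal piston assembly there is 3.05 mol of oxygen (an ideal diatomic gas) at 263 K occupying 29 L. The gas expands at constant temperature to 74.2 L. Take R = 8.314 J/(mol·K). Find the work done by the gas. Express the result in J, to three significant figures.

Isothermal: W = nRT ln(V₂/V₁).
W = (3.05)(8.314)(263) × ln(74.2/29)
  = 6669 × 0.9395
W_by_gas = 6265 J.

W ≈ 6270 J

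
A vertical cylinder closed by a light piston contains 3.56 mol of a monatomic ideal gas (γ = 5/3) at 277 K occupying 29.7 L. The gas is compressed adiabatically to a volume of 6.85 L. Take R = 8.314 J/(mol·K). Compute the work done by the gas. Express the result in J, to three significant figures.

W ≈ -20400 J

Adiabatic: TV^(γ−1) = const with γ = 5/3.
T₂ = T₁ (V₁/V₂)^(γ−1) = 277 × (29.7/6.85)^0.667 = 277 × 2.659 = 736.5 K.
W_by = nCᵥ(T₁ − T₂) = (3.56)(12.47)(277 − 736.5) = -20402 J.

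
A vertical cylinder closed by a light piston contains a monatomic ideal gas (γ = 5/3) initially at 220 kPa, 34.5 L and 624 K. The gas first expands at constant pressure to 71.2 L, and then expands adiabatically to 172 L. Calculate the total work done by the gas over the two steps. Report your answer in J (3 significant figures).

W_total ≈ 18500 J

Step 1 (isobaric): W = PΔV = (220 kPa)(71.2 − 34.5 L) = 8074 J.
After step 1: P = 220 kPa, V = 71.2 L, T = 1288 K.
Step 2 (adiabatic): W = (P₁V₁ − P₂V₂)/(γ−1) = (15664 − 8700)/0.667 = 10445 J.
W_total = 8074 + 10445 = 18519 J.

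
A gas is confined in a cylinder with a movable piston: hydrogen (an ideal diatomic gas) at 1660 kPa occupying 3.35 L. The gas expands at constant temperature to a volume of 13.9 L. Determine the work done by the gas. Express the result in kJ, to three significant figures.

Isothermal: W = nRT ln(V₂/V₁) = P₁V₁ ln(V₂/V₁).
P₁V₁ = (1660 kPa)(3.35 L) = 5561 J.
W = 5561 × ln(13.9/3.35) = 5561 × 1.423
W_by_gas = 7913 J.

W ≈ 7.91 kJ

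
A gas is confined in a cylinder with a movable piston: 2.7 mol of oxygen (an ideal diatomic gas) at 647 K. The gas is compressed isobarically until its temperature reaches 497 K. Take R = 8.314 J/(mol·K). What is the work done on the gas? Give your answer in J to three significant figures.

Isobaric: W = P ΔV = nR ΔT.
W = (2.7)(8.314)(497 − 647) = -3367 J.
Work on gas = −W_by = 3367 J.

W ≈ 3370 J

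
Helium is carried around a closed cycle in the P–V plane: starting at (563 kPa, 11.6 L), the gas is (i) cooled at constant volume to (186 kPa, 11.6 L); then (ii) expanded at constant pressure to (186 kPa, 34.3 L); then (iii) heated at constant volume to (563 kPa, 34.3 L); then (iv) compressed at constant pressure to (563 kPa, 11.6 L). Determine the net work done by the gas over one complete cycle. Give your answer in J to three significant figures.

W_net ≈ -8560 J

Constant-volume legs do no work.
W(ii) = (186)(34.3 − 11.6) = 4222 J; W(iv) = (563)(11.6 − 34.3) = -12780 J.
W_net = 4222 − 12780 = -8558 J (the counter-clockwise enclosed area).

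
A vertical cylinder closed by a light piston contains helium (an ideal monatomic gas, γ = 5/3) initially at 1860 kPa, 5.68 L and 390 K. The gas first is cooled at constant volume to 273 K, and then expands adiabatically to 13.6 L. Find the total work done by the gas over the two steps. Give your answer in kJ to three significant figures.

Step 1 (isochoric): W = 0 (constant volume).
After step 1: P = 1302 kPa (V unchanged).
Step 2 (adiabatic): W = (P₁V₁ − P₂V₂)/(γ−1) = (7395 − 4132)/0.667 = 4895 J.
W_total = 0 + 4895 = 4895 J.

W_total ≈ 4.89 kJ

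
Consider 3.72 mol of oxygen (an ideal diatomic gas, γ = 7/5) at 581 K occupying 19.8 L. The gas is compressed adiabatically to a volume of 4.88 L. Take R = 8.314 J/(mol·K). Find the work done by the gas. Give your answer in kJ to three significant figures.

W ≈ -33.7 kJ

Adiabatic: TV^(γ−1) = const with γ = 7/5.
T₂ = T₁ (V₁/V₂)^(γ−1) = 581 × (19.8/4.88)^0.4 = 581 × 1.751 = 1017 K.
W_by = nCᵥ(T₁ − T₂) = (3.72)(20.79)(581 − 1017) = -33739 J.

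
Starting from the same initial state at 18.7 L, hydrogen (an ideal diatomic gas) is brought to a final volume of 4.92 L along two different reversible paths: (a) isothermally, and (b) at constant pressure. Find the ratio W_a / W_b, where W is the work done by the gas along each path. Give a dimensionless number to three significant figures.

Path (a) isothermal: W = P₁V₁ ln(V₂/V₁) → W_a/(P₁V₁) = -1.335.
Path (b) isobaric: W = P₁(V₂ − V₁) → W_b/(P₁V₁) = -0.7369.
W_a / W_b = -1.335 / -0.7369 = 1.812.

W_a / W_b ≈ 1.81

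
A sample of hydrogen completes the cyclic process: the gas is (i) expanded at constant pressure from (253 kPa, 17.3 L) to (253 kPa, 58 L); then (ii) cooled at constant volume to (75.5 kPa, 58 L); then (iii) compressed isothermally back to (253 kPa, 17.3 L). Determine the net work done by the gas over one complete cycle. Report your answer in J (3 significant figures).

W_net ≈ 5000 J

Leg (i): W = PΔV = (253)(58 − 17.3) = 10297 J.
Leg (ii): W = 0.
Leg (iii): W = PᵢVᵢ ln(V_f/Vᵢ) = (4379) ln(17.3/58) = -5297 J.
W_net = 10297 − 5297 = 5000 J.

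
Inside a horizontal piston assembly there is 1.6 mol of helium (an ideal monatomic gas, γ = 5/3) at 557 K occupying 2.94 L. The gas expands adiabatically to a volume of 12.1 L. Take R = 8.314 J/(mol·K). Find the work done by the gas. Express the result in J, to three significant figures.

Adiabatic: TV^(γ−1) = const with γ = 5/3.
T₂ = T₁ (V₁/V₂)^(γ−1) = 557 × (2.94/12.1)^0.667 = 557 × 0.3894 = 216.9 K.
W_by = nCᵥ(T₁ − T₂) = (1.6)(12.47)(557 − 216.9) = 6787 J.

W ≈ 6790 J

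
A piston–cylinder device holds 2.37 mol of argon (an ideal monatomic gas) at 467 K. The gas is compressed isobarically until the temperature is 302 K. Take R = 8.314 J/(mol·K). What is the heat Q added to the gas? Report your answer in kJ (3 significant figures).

Q ≈ -8.13 kJ

Isobaric: W = nRΔT = (2.37)(8.314)(-165) = -3251 J.
ΔU = nCᵥΔT with Cᵥ = 3R/2: ΔU = (2.37)(12.47)(-165) = -4877 J.
Q = ΔU + W = -4877 − 3251 = -8128 J.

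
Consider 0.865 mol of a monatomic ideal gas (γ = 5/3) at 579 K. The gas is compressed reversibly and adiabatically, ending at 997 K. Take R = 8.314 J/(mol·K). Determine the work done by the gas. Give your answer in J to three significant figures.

Adiabatic ⇒ Q = 0, so W_by = −ΔU = nCᵥ(T₁ − T₂).
Cᵥ = 3R/2 = 12.47 J/(mol·K).
W = (0.865)(12.47)(579 − 997) = -4509 J.

W ≈ -4510 J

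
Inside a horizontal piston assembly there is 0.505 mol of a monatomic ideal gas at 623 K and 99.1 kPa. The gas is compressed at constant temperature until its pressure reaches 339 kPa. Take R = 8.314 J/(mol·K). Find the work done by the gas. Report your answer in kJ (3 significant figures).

Isothermal process: W = nRT ln(V₂/V₁) = nRT ln(P₁/P₂).
W = (0.505)(8.314)(623) × ln(99.1/339)
  = 2616 × ln(0.2923) = 2616 × -1.23
W_by_gas = -3217 J.

W ≈ -3.22 kJ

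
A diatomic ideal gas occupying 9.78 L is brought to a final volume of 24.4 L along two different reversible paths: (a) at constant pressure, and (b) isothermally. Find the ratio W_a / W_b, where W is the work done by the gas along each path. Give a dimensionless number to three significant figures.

Path (a) isobaric: W = P₁(V₂ − V₁) → W_a/(P₁V₁) = 1.495.
Path (b) isothermal: W = P₁V₁ ln(V₂/V₁) → W_b/(P₁V₁) = 0.9142.
W_a / W_b = 1.495 / 0.9142 = 1.635.

W_a / W_b ≈ 1.64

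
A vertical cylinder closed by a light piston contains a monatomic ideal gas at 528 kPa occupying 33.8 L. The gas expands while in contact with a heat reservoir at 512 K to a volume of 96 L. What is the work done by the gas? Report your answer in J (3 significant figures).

Isothermal: W = nRT ln(V₂/V₁) = P₁V₁ ln(V₂/V₁).
P₁V₁ = (528 kPa)(33.8 L) = 17846 J.
W = 17846 × ln(96/33.8) = 17846 × 1.044
W_by_gas = 18630 J.

W ≈ 18600 J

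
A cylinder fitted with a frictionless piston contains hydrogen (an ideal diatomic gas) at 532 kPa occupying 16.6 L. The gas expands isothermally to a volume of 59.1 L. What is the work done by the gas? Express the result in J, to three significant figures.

Isothermal: W = nRT ln(V₂/V₁) = P₁V₁ ln(V₂/V₁).
P₁V₁ = (532 kPa)(16.6 L) = 8831 J.
W = 8831 × ln(59.1/16.6) = 8831 × 1.27
W_by_gas = 11214 J.

W ≈ 11200 J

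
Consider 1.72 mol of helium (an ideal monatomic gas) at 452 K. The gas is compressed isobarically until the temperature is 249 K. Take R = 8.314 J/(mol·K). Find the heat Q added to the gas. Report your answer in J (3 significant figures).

Isobaric: W = nRΔT = (1.72)(8.314)(-203) = -2903 J.
ΔU = nCᵥΔT with Cᵥ = 3R/2: ΔU = (1.72)(12.47)(-203) = -4354 J.
Q = ΔU + W = -4354 − 2903 = -7257 J.

Q ≈ -7260 J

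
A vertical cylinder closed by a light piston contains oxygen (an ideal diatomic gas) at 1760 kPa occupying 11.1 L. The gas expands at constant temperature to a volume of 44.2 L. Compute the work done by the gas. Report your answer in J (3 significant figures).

Isothermal: W = nRT ln(V₂/V₁) = P₁V₁ ln(V₂/V₁).
P₁V₁ = (1760 kPa)(11.1 L) = 19536 J.
W = 19536 × ln(44.2/11.1) = 19536 × 1.382
W_by_gas = 26994 J.

W ≈ 27000 J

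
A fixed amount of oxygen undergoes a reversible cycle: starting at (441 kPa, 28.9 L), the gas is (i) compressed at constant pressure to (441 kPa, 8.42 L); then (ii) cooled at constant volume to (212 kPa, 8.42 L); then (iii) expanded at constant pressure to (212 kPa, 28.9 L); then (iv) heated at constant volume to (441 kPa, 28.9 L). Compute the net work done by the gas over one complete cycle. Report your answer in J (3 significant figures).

Constant-volume legs do no work.
W(i) = (441)(8.42 − 28.9) = -9032 J; W(iii) = (212)(28.9 − 8.42) = 4342 J.
W_net = -9032 + 4342 = -4690 J (the counter-clockwise enclosed area).

W_net ≈ -4690 J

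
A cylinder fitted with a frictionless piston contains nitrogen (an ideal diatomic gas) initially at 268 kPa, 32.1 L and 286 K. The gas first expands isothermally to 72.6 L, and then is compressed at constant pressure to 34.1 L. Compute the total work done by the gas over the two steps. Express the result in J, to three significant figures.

W_total ≈ 2460 J

Step 1 (isothermal): W = P₁V₁ ln(V₂/V₁) = (8603) ln(72.6/32.1) = 7021 J.
After step 1: P = 118.5 kPa, V = 72.6 L, T = 286 K.
Step 2 (isobaric): W = PΔV = (118.5 kPa)(34.1 − 72.6 L) = -4562 J.
W_total = 7021 − 4562 = 2459 J.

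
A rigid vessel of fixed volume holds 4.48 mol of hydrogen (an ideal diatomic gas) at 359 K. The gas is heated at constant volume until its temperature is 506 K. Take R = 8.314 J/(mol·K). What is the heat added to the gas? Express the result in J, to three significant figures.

Constant volume ⇒ W = 0, so Q = ΔU = nCᵥΔT with Cᵥ = 5R/2 = 20.79 J/(mol·K).
ΔU = (4.48)(20.79)(506 − 359) = 13688 J.

Q ≈ 13700 J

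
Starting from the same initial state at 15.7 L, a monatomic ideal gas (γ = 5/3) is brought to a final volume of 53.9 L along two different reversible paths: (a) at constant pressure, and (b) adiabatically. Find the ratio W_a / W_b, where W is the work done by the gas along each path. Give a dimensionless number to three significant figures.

Path (a) isobaric: W = P₁(V₂ − V₁) → W_a/(P₁V₁) = 2.433.
Path (b) adiabatic: W = P₁V₁(1 − (V₁/V₂)^(γ−1))/(γ−1) → W_b/(P₁V₁) = 0.8409.
W_a / W_b = 2.433 / 0.8409 = 2.894.

W_a / W_b ≈ 2.89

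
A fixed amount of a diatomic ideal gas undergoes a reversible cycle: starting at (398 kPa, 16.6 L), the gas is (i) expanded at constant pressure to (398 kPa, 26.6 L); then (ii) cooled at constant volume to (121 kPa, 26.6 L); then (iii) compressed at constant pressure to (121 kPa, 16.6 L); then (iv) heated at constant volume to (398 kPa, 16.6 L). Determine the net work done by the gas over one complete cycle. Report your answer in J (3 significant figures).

W_net ≈ 2770 J

Constant-volume legs do no work.
W(i) = (398)(26.6 − 16.6) = 3980 J; W(iii) = (121)(16.6 − 26.6) = -1210 J.
W_net = 3980 − 1210 = 2770 J (the clockwise enclosed area).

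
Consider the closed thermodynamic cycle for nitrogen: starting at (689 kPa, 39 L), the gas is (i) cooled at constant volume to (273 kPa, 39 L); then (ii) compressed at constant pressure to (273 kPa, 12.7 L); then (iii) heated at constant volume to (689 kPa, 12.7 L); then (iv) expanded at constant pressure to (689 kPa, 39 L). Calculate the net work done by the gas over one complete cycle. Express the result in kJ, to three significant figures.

Constant-volume legs do no work.
W(ii) = (273)(12.7 − 39) = -7180 J; W(iv) = (689)(39 − 12.7) = 18121 J.
W_net = -7180 + 18121 = 10941 J (the clockwise enclosed area).

W_net ≈ 10.9 kJ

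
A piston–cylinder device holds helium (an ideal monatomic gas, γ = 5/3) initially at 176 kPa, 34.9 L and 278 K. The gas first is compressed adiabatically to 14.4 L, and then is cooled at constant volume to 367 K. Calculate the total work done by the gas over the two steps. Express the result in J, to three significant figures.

W_total ≈ -7410 J

Step 1 (adiabatic): W = (P₁V₁ − P₂V₂)/(γ−1) = (6142 − 11083)/0.667 = -7410 J.
Step 2 (isochoric): W = 0 (constant volume).
W_total = -7410 + 0 = -7410 J.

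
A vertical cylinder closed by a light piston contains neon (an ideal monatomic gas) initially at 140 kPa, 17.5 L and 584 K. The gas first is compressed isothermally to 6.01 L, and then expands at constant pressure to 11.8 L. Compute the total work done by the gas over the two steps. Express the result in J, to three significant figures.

Step 1 (isothermal): W = P₁V₁ ln(V₂/V₁) = (2450) ln(6.01/17.5) = -2619 J.
After step 1: P = 407.7 kPa, V = 6.01 L, T = 584 K.
Step 2 (isobaric): W = PΔV = (407.7 kPa)(11.8 − 6.01 L) = 2360 J.
W_total = -2619 + 2360 = -258.2 J.

W_total ≈ -258 J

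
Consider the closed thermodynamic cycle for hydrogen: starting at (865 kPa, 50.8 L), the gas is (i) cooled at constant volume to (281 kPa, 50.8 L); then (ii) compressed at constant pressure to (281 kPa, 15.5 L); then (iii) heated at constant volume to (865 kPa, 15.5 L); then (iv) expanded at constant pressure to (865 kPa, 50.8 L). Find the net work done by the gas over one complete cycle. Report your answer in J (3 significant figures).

Constant-volume legs do no work.
W(ii) = (281)(15.5 − 50.8) = -9919 J; W(iv) = (865)(50.8 − 15.5) = 30534 J.
W_net = -9919 + 30534 = 20615 J (the clockwise enclosed area).

W_net ≈ 20600 J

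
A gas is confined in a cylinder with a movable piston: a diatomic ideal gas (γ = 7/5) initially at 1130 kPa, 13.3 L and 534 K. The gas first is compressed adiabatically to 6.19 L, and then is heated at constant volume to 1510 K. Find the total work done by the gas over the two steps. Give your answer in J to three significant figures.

W_total ≈ -13400 J

Step 1 (adiabatic): W = (P₁V₁ − P₂V₂)/(γ−1) = (15029 − 20408)/0.4 = -13447 J.
Step 2 (isochoric): W = 0 (constant volume).
W_total = -13447 + 0 = -13447 J.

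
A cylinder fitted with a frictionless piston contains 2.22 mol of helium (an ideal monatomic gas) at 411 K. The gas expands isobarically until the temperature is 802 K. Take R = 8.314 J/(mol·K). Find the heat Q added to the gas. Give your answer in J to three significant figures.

Isobaric: W = nRΔT = (2.22)(8.314)(391) = 7217 J.
ΔU = nCᵥΔT with Cᵥ = 3R/2: ΔU = (2.22)(12.47)(391) = 10825 J.
Q = ΔU + W = 10825 + 7217 = 18042 J.

Q ≈ 18000 J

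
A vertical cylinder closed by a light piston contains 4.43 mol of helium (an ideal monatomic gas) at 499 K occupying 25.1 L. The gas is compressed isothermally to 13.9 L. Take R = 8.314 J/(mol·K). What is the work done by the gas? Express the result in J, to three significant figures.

W ≈ -10900 J

Isothermal: W = nRT ln(V₂/V₁).
W = (4.43)(8.314)(499) × ln(13.9/25.1)
  = 18379 × -0.591
W_by_gas = -10861 J.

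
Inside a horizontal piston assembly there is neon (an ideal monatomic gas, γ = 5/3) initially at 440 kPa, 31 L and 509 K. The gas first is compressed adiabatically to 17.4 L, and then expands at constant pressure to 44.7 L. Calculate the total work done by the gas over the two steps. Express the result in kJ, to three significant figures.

W_total ≈ 21.8 kJ

Step 1 (adiabatic): W = (P₁V₁ − P₂V₂)/(γ−1) = (13640 − 20046)/0.667 = -9609 J.
After step 1: P = 1152 kPa, V = 17.4 L, T = 748 K.
Step 2 (isobaric): W = PΔV = (1152 kPa)(44.7 − 17.4 L) = 31451 J.
W_total = -9609 + 31451 = 21842 J.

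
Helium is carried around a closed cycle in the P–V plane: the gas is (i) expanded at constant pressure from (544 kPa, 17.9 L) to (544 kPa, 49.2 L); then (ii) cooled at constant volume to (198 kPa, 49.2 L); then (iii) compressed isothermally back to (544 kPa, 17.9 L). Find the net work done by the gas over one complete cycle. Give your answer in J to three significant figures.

Leg (i): W = PΔV = (544)(49.2 − 17.9) = 17027 J.
Leg (ii): W = 0.
Leg (iii): W = PᵢVᵢ ln(V_f/Vᵢ) = (9742) ln(17.9/49.2) = -9850 J.
W_net = 17027 − 9850 = 7178 J.

W_net ≈ 7180 J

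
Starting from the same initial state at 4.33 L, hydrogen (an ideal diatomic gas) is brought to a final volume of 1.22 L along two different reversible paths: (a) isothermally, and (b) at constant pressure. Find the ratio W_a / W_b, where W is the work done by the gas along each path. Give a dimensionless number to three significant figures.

W_a / W_b ≈ 1.76

Path (a) isothermal: W = P₁V₁ ln(V₂/V₁) → W_a/(P₁V₁) = -1.267.
Path (b) isobaric: W = P₁(V₂ − V₁) → W_b/(P₁V₁) = -0.7182.
W_a / W_b = -1.267 / -0.7182 = 1.764.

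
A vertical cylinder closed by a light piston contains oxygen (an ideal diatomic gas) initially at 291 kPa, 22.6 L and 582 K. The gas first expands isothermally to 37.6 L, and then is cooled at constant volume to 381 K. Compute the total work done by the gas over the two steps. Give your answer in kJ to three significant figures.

Step 1 (isothermal): W = P₁V₁ ln(V₂/V₁) = (6577) ln(37.6/22.6) = 3348 J.
Step 2 (isochoric): W = 0 (constant volume).
W_total = 3348 + 0 = 3348 J.

W_total ≈ 3.35 kJ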